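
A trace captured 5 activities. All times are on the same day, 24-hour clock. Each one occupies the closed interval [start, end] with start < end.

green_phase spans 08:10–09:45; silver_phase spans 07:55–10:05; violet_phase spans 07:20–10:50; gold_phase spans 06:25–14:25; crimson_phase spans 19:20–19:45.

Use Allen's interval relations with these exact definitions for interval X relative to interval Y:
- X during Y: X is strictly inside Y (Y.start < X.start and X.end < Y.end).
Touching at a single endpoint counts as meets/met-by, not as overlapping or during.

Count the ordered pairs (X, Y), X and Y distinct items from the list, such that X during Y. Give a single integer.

6

Checking all 20 ordered pairs for relation 'during'; matching pairs in alphabetical order:
(green_phase, gold_phase): green_phase during gold_phase ✓
(green_phase, silver_phase): green_phase during silver_phase ✓
(green_phase, violet_phase): green_phase during violet_phase ✓
(silver_phase, gold_phase): silver_phase during gold_phase ✓
(silver_phase, violet_phase): silver_phase during violet_phase ✓
(violet_phase, gold_phase): violet_phase during gold_phase ✓
Count: 6.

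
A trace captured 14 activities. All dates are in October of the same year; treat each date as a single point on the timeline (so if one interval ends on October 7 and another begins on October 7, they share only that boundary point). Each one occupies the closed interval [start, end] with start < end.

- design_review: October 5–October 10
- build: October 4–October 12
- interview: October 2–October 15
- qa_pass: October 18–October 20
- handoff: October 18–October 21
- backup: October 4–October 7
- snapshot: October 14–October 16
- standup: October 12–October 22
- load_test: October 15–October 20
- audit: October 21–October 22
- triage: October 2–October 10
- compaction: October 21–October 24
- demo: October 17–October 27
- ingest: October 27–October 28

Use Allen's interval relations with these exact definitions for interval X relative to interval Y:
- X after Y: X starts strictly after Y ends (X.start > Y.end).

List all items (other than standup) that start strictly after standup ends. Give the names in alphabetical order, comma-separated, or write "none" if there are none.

ingest

Target standup = [October 12, October 22].
audit [October 21, October 22] → finishes → no.
backup [October 4, October 7] → before → no.
build [October 4, October 12] → meets → no.
compaction [October 21, October 24] → overlapped-by → no.
demo [October 17, October 27] → overlapped-by → no.
design_review [October 5, October 10] → before → no.
handoff [October 18, October 21] → during → no.
ingest [October 27, October 28] → after → yes.
interview [October 2, October 15] → overlaps → no.
load_test [October 15, October 20] → during → no.
qa_pass [October 18, October 20] → during → no.
snapshot [October 14, October 16] → during → no.
triage [October 2, October 10] → before → no.
Result: ingest.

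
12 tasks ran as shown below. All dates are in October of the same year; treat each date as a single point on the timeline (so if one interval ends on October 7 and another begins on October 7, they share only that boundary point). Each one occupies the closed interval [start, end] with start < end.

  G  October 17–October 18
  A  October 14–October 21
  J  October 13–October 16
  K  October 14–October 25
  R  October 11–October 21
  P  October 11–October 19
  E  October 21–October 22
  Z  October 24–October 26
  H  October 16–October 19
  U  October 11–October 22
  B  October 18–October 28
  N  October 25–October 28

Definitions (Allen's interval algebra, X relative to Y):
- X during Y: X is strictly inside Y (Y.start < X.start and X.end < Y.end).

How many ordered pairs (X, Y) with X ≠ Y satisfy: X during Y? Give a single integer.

17

Checking all 132 ordered pairs for relation 'during'; matching pairs in alphabetical order:
(A, U): A during U ✓
(E, B): E during B ✓
(E, K): E during K ✓
(G, A): G during A ✓
(G, H): G during H ✓
(G, K): G during K ✓
(G, P): G during P ✓
(G, R): G during R ✓
(G, U): G during U ✓
(H, A): H during A ✓
(H, K): H during K ✓
(H, R): H during R ✓
(H, U): H during U ✓
(J, P): J during P ✓
(J, R): J during R ✓
(J, U): J during U ✓
(Z, B): Z during B ✓
Count: 17.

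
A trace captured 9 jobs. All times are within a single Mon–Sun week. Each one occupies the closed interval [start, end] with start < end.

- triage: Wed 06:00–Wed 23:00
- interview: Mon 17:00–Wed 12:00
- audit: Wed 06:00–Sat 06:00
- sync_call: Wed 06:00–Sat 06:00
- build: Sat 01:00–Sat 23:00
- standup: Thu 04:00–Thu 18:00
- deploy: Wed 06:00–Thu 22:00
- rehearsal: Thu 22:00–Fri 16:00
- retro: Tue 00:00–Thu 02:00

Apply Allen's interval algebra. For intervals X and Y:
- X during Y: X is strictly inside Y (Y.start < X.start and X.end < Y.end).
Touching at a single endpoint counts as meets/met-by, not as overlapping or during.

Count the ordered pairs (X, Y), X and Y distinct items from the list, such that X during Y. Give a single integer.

6

Checking all 72 ordered pairs for relation 'during'; matching pairs in alphabetical order:
(rehearsal, audit): rehearsal during audit ✓
(rehearsal, sync_call): rehearsal during sync_call ✓
(standup, audit): standup during audit ✓
(standup, deploy): standup during deploy ✓
(standup, sync_call): standup during sync_call ✓
(triage, retro): triage during retro ✓
Count: 6.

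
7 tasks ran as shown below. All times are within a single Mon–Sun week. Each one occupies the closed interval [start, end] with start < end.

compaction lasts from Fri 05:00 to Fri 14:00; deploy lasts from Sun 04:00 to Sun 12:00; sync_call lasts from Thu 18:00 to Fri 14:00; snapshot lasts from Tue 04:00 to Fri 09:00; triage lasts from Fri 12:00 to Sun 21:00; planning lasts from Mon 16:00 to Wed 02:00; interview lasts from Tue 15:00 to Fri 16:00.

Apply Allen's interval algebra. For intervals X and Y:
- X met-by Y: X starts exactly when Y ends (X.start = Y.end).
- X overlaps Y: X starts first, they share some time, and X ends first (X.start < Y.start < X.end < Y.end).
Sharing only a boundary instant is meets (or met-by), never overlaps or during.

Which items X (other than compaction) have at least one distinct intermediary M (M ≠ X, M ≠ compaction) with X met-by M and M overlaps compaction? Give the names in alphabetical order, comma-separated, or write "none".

none

Target compaction = [Fri 05:00, Fri 14:00].
Intermediaries M with M overlaps compaction: snapshot.
Via snapshot — items with X met-by snapshot: none.
Union: none.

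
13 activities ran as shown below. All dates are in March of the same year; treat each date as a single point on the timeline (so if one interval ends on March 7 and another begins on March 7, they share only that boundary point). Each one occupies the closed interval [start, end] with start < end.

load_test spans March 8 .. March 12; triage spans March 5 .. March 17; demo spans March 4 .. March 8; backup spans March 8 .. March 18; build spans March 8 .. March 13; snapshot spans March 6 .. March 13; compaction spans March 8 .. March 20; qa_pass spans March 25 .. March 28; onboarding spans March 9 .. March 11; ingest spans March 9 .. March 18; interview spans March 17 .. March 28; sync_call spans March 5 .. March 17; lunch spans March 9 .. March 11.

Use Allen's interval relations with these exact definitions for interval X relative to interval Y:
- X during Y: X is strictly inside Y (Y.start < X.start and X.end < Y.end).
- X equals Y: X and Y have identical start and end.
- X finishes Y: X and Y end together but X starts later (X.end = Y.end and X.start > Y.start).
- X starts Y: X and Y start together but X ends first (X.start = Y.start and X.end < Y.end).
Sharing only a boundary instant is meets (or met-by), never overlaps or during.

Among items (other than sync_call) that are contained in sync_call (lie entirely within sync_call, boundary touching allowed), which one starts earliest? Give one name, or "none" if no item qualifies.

Target sync_call = [March 5, March 17].
backup [March 8, March 18] → overlapped-by → excluded.
build [March 8, March 13] → during → candidate.
compaction [March 8, March 20] → overlapped-by → excluded.
demo [March 4, March 8] → overlaps → excluded.
ingest [March 9, March 18] → overlapped-by → excluded.
interview [March 17, March 28] → met-by → excluded.
load_test [March 8, March 12] → during → candidate.
lunch [March 9, March 11] → during → candidate.
onboarding [March 9, March 11] → during → candidate.
qa_pass [March 25, March 28] → after → excluded.
snapshot [March 6, March 13] → during → candidate.
triage [March 5, March 17] → equals → candidate.
Among candidates, earliest start is March 5 → triage.

triage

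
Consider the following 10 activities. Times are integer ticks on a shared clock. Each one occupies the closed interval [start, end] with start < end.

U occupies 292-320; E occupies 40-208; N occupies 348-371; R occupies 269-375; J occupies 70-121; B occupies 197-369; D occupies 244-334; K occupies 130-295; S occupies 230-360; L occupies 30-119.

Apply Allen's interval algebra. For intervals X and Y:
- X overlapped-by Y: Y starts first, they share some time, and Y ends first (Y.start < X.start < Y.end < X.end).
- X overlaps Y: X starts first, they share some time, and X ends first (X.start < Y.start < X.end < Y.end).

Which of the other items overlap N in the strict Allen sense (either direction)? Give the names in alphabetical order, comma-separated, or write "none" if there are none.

B, S

Target N = [348, 371].
B [197, 369] → overlaps → yes.
D [244, 334] → before → no.
E [40, 208] → before → no.
J [70, 121] → before → no.
K [130, 295] → before → no.
L [30, 119] → before → no.
R [269, 375] → contains → no.
S [230, 360] → overlaps → yes.
U [292, 320] → before → no.
Result: B, S.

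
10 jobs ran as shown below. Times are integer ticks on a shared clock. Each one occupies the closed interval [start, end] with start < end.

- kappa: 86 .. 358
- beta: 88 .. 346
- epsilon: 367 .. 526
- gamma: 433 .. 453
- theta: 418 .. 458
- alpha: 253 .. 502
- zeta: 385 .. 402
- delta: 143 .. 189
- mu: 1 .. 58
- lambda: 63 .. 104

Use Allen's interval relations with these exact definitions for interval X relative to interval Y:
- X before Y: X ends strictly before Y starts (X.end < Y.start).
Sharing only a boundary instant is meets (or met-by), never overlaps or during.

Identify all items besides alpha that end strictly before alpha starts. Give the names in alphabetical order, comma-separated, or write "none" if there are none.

Target alpha = [253, 502].
beta [88, 346] → overlaps → no.
delta [143, 189] → before → yes.
epsilon [367, 526] → overlapped-by → no.
gamma [433, 453] → during → no.
kappa [86, 358] → overlaps → no.
lambda [63, 104] → before → yes.
mu [1, 58] → before → yes.
theta [418, 458] → during → no.
zeta [385, 402] → during → no.
Result: delta, lambda, mu.

delta, lambda, mu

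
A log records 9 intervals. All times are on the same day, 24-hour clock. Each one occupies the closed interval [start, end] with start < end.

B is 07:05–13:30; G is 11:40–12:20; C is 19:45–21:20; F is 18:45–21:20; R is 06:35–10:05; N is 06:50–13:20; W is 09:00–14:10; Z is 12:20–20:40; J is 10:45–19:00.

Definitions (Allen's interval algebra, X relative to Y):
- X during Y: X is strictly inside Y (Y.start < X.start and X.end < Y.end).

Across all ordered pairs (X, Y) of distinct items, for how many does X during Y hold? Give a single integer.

Checking all 72 ordered pairs for relation 'during'; matching pairs in alphabetical order:
(G, B): G during B ✓
(G, J): G during J ✓
(G, N): G during N ✓
(G, W): G during W ✓
Count: 4.

4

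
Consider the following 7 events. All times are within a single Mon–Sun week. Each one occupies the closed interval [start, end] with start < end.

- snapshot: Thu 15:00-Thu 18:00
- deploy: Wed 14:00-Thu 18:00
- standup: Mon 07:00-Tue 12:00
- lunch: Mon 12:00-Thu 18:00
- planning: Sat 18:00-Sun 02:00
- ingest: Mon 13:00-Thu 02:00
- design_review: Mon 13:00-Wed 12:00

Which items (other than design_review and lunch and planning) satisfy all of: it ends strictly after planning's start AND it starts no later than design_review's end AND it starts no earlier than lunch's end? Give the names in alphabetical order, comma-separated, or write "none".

Conditions: its end is strictly after planning's start (X.end > Sat 18:00) AND its start is no later than design_review's end (X.start <= Wed 12:00) AND its start is no earlier than lunch's end (X.start >= Thu 18:00).
deploy: end Thu 18:00 > Sat 18:00? ✗; start Wed 14:00 <= Wed 12:00? ✗; start Wed 14:00 >= Thu 18:00? ✗ → no.
ingest: end Thu 02:00 > Sat 18:00? ✗; start Mon 13:00 <= Wed 12:00? ✓; start Mon 13:00 >= Thu 18:00? ✗ → no.
snapshot: end Thu 18:00 > Sat 18:00? ✗; start Thu 15:00 <= Wed 12:00? ✗; start Thu 15:00 >= Thu 18:00? ✗ → no.
standup: end Tue 12:00 > Sat 18:00? ✗; start Mon 07:00 <= Wed 12:00? ✓; start Mon 07:00 >= Thu 18:00? ✗ → no.
Result: none.

none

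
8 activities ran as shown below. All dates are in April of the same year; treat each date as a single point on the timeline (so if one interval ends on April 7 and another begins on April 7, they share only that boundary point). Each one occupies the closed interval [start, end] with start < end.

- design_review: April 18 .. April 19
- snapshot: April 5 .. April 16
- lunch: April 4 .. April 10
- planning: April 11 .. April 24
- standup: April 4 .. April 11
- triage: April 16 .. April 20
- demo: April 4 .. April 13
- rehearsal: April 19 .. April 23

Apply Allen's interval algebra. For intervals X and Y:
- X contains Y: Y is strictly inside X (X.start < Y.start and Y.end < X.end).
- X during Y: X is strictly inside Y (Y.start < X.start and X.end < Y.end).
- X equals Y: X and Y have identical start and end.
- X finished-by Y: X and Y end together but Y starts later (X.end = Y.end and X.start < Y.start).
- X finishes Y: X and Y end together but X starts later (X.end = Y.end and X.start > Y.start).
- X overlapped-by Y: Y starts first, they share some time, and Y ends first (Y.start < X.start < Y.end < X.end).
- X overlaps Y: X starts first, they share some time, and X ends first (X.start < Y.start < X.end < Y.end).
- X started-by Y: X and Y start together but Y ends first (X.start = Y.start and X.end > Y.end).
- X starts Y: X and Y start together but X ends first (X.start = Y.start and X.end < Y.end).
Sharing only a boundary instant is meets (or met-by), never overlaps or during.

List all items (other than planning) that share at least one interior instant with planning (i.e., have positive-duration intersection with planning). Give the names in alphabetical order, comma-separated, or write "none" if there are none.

Target planning = [April 11, April 24].
demo [April 4, April 13] → overlaps → yes.
design_review [April 18, April 19] → during → yes.
lunch [April 4, April 10] → before → no.
rehearsal [April 19, April 23] → during → yes.
snapshot [April 5, April 16] → overlaps → yes.
standup [April 4, April 11] → meets → no.
triage [April 16, April 20] → during → yes.
Result: demo, design_review, rehearsal, snapshot, triage.

demo, design_review, rehearsal, snapshot, triage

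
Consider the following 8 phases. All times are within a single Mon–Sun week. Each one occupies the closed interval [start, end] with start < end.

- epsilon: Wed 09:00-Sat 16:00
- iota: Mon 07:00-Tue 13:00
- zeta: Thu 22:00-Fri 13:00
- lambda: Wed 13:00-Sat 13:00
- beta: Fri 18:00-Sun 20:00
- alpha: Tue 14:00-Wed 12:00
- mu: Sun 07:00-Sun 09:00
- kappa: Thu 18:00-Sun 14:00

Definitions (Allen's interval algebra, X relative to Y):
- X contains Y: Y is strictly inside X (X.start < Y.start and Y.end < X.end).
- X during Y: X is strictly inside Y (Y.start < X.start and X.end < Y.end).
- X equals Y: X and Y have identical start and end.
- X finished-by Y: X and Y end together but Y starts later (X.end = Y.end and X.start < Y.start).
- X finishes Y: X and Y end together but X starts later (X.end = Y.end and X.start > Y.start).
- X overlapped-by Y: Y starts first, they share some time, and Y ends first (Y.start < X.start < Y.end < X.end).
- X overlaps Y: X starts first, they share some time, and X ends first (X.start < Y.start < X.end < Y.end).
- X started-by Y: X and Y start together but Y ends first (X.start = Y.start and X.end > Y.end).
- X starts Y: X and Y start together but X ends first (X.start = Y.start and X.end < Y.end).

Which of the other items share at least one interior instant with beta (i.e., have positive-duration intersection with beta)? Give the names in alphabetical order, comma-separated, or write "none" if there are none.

Target beta = [Fri 18:00, Sun 20:00].
alpha [Tue 14:00, Wed 12:00] → before → no.
epsilon [Wed 09:00, Sat 16:00] → overlaps → yes.
iota [Mon 07:00, Tue 13:00] → before → no.
kappa [Thu 18:00, Sun 14:00] → overlaps → yes.
lambda [Wed 13:00, Sat 13:00] → overlaps → yes.
mu [Sun 07:00, Sun 09:00] → during → yes.
zeta [Thu 22:00, Fri 13:00] → before → no.
Result: epsilon, kappa, lambda, mu.

epsilon, kappa, lambda, mu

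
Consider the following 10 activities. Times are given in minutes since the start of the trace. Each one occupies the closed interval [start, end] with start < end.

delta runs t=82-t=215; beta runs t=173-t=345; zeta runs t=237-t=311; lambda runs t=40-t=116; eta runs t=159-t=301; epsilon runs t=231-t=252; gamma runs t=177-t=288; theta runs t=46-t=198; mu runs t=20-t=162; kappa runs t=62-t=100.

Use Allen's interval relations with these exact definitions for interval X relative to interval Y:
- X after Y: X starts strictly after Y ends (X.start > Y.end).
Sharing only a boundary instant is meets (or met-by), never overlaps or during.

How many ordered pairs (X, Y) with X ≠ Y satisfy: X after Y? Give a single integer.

Checking all 90 ordered pairs for relation 'after'; matching pairs in alphabetical order:
(beta, kappa): beta after kappa ✓
(beta, lambda): beta after lambda ✓
(beta, mu): beta after mu ✓
(epsilon, delta): epsilon after delta ✓
(epsilon, kappa): epsilon after kappa ✓
(epsilon, lambda): epsilon after lambda ✓
(epsilon, mu): epsilon after mu ✓
(epsilon, theta): epsilon after theta ✓
(eta, kappa): eta after kappa ✓
(eta, lambda): eta after lambda ✓
(gamma, kappa): gamma after kappa ✓
(gamma, lambda): gamma after lambda ✓
(gamma, mu): gamma after mu ✓
(zeta, delta): zeta after delta ✓
(zeta, kappa): zeta after kappa ✓
(zeta, lambda): zeta after lambda ✓
(zeta, mu): zeta after mu ✓
(zeta, theta): zeta after theta ✓
Count: 18.

18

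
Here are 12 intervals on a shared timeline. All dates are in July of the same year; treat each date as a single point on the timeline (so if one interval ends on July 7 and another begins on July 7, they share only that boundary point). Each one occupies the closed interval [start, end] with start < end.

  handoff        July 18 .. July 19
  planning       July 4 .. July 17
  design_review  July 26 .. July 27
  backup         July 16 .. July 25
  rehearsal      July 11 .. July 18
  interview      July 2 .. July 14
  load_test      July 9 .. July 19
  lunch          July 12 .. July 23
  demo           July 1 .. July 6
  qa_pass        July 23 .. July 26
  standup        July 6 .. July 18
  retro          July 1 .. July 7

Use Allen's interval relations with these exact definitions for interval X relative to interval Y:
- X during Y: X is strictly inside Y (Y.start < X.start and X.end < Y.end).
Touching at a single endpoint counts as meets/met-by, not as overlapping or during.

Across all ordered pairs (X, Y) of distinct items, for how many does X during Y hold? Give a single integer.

Checking all 132 ordered pairs for relation 'during'; matching pairs in alphabetical order:
(handoff, backup): handoff during backup ✓
(handoff, lunch): handoff during lunch ✓
(rehearsal, load_test): rehearsal during load_test ✓
Count: 3.

3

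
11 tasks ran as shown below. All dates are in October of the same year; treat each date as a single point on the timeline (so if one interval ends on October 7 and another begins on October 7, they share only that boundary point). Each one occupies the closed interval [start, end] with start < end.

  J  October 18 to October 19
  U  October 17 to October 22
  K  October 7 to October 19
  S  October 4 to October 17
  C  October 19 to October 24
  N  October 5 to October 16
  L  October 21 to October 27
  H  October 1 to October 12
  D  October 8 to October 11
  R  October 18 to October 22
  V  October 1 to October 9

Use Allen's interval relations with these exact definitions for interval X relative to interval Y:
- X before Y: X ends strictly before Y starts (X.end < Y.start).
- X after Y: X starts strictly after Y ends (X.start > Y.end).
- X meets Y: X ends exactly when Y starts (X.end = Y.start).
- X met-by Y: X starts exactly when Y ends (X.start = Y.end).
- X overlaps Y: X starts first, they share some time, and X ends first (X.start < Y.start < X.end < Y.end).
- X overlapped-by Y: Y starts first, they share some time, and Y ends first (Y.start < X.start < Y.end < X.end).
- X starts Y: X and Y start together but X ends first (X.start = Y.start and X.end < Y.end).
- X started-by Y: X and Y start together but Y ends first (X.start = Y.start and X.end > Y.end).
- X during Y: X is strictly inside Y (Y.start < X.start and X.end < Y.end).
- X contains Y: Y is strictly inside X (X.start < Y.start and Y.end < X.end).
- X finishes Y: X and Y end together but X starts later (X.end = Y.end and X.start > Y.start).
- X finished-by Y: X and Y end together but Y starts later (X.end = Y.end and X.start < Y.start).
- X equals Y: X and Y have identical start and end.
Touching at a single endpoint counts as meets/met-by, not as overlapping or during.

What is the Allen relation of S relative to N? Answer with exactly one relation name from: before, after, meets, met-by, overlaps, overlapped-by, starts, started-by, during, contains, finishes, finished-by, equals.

S = [October 4, October 17]; N = [October 5, October 16].
Compare endpoints: S.start < N.start, S.start < N.end, S.end > N.start, S.end > N.end.
That pattern is 'contains'.

contains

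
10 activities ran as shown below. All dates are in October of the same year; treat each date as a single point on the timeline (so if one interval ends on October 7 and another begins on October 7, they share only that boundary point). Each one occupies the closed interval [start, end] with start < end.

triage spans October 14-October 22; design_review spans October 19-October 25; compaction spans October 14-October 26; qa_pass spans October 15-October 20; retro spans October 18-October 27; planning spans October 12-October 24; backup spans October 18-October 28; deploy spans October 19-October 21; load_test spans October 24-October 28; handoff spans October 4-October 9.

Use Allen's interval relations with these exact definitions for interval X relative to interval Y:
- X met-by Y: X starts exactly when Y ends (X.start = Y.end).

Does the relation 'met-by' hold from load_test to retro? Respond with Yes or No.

No

load_test = [October 24, October 28], retro = [October 18, October 27].
Actual relation of load_test to retro: overlapped-by.
Asked whether 'met-by' holds → No.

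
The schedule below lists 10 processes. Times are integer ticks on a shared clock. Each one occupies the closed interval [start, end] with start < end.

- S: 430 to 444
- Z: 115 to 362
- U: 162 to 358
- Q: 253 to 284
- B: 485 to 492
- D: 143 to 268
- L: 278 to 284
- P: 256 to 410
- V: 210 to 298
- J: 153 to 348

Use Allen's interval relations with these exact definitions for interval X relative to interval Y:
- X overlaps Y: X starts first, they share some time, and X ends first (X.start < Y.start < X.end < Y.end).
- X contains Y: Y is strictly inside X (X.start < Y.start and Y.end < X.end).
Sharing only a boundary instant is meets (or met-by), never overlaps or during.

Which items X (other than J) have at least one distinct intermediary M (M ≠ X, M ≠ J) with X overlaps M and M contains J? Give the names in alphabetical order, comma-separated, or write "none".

Target J = [153, 348].
Intermediaries M with M contains J: Z.
Via Z — items with X overlaps Z: none.
Union: none.

none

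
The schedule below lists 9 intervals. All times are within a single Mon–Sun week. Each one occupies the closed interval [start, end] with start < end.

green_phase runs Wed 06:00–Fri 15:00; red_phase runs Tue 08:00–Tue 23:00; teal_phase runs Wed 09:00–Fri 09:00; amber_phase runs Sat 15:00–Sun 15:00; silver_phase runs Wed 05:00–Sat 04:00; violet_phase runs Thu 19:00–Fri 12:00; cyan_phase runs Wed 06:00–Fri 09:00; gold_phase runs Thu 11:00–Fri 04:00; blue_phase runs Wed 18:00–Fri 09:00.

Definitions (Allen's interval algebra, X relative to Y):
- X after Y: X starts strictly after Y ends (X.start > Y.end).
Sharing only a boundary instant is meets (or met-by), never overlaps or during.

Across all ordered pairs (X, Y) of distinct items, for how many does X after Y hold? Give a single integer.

15

Checking all 72 ordered pairs for relation 'after'; matching pairs in alphabetical order:
(amber_phase, blue_phase): amber_phase after blue_phase ✓
(amber_phase, cyan_phase): amber_phase after cyan_phase ✓
(amber_phase, gold_phase): amber_phase after gold_phase ✓
(amber_phase, green_phase): amber_phase after green_phase ✓
(amber_phase, red_phase): amber_phase after red_phase ✓
(amber_phase, silver_phase): amber_phase after silver_phase ✓
(amber_phase, teal_phase): amber_phase after teal_phase ✓
(amber_phase, violet_phase): amber_phase after violet_phase ✓
(blue_phase, red_phase): blue_phase after red_phase ✓
(cyan_phase, red_phase): cyan_phase after red_phase ✓
(gold_phase, red_phase): gold_phase after red_phase ✓
(green_phase, red_phase): green_phase after red_phase ✓
(silver_phase, red_phase): silver_phase after red_phase ✓
(teal_phase, red_phase): teal_phase after red_phase ✓
(violet_phase, red_phase): violet_phase after red_phase ✓
Count: 15.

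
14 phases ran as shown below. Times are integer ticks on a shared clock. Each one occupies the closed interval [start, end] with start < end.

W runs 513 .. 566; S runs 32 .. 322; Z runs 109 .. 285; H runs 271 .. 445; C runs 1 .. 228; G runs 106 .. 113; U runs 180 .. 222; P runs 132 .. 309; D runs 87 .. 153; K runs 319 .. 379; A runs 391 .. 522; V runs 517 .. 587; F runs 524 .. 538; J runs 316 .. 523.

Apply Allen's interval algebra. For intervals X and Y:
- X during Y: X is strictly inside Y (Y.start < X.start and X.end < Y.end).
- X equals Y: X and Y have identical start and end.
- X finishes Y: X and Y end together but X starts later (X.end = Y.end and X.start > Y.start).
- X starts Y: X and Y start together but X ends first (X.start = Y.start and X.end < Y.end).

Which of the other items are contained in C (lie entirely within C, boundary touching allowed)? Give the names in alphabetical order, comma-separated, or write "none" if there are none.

D, G, U

Target C = [1, 228].
A [391, 522] → after → no.
D [87, 153] → during → yes.
F [524, 538] → after → no.
G [106, 113] → during → yes.
H [271, 445] → after → no.
J [316, 523] → after → no.
K [319, 379] → after → no.
P [132, 309] → overlapped-by → no.
S [32, 322] → overlapped-by → no.
U [180, 222] → during → yes.
V [517, 587] → after → no.
W [513, 566] → after → no.
Z [109, 285] → overlapped-by → no.
Result: D, G, U.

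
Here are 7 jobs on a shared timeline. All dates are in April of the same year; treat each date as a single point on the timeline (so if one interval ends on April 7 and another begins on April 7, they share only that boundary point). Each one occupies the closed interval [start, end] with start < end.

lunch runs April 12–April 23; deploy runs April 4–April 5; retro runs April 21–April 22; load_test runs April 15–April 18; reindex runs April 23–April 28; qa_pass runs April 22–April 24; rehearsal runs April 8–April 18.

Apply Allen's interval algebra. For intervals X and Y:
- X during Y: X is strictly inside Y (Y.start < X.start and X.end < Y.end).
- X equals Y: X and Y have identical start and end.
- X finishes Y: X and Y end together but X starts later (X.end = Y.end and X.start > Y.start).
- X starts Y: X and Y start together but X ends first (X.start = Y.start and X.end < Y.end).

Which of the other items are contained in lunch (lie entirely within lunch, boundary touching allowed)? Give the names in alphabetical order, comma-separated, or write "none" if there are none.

Target lunch = [April 12, April 23].
deploy [April 4, April 5] → before → no.
load_test [April 15, April 18] → during → yes.
qa_pass [April 22, April 24] → overlapped-by → no.
rehearsal [April 8, April 18] → overlaps → no.
reindex [April 23, April 28] → met-by → no.
retro [April 21, April 22] → during → yes.
Result: load_test, retro.

load_test, retro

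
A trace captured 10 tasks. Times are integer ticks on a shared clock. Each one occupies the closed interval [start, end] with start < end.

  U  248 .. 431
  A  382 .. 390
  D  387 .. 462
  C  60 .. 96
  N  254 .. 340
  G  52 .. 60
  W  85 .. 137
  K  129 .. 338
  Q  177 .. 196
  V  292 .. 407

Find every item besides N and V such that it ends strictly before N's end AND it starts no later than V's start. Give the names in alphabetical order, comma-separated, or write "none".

C, G, K, Q, W

Conditions: its end is strictly before N's end (X.end < 340) AND its start is no later than V's start (X.start <= 292).
A: end 390 < 340? ✗; start 382 <= 292? ✗ → no.
C: end 96 < 340? ✓; start 60 <= 292? ✓ → yes.
D: end 462 < 340? ✗; start 387 <= 292? ✗ → no.
G: end 60 < 340? ✓; start 52 <= 292? ✓ → yes.
K: end 338 < 340? ✓; start 129 <= 292? ✓ → yes.
Q: end 196 < 340? ✓; start 177 <= 292? ✓ → yes.
U: end 431 < 340? ✗; start 248 <= 292? ✓ → no.
W: end 137 < 340? ✓; start 85 <= 292? ✓ → yes.
Result: C, G, K, Q, W.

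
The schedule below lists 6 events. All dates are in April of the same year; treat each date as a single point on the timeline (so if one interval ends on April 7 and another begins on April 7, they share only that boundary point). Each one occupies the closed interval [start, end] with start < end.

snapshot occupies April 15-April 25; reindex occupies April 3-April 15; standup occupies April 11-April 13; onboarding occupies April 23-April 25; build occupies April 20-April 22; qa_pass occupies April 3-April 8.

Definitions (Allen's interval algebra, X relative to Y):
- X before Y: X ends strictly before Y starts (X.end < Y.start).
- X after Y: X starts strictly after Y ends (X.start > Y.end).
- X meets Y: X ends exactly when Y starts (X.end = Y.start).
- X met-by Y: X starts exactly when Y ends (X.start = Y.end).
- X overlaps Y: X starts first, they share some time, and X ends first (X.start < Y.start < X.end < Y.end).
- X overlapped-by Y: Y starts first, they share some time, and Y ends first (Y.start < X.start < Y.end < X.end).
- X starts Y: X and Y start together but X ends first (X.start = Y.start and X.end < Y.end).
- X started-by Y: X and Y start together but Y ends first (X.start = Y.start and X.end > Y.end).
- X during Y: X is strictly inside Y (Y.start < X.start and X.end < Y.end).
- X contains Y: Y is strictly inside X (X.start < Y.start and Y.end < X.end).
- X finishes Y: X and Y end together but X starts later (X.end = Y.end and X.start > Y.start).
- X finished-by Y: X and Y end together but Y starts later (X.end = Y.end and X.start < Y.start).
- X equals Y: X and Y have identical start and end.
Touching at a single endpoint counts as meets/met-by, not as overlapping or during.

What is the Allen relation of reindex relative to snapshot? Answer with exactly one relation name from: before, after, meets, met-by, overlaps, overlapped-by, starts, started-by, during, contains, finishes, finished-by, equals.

reindex = [April 3, April 15]; snapshot = [April 15, April 25].
Compare endpoints: reindex.start < snapshot.start, reindex.start < snapshot.end, reindex.end = snapshot.start, reindex.end < snapshot.end.
That pattern is 'meets'.

meets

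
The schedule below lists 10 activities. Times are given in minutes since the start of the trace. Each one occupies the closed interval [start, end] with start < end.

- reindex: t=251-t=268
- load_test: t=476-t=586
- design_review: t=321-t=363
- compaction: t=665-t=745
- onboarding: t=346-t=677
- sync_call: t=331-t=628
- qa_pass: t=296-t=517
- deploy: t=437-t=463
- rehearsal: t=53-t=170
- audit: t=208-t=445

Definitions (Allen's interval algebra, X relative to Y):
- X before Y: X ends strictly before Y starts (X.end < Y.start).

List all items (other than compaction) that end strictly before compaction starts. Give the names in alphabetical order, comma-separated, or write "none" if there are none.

Target compaction = [t=665, t=745].
audit [t=208, t=445] → before → yes.
deploy [t=437, t=463] → before → yes.
design_review [t=321, t=363] → before → yes.
load_test [t=476, t=586] → before → yes.
onboarding [t=346, t=677] → overlaps → no.
qa_pass [t=296, t=517] → before → yes.
rehearsal [t=53, t=170] → before → yes.
reindex [t=251, t=268] → before → yes.
sync_call [t=331, t=628] → before → yes.
Result: audit, deploy, design_review, load_test, qa_pass, rehearsal, reindex, sync_call.

audit, deploy, design_review, load_test, qa_pass, rehearsal, reindex, sync_call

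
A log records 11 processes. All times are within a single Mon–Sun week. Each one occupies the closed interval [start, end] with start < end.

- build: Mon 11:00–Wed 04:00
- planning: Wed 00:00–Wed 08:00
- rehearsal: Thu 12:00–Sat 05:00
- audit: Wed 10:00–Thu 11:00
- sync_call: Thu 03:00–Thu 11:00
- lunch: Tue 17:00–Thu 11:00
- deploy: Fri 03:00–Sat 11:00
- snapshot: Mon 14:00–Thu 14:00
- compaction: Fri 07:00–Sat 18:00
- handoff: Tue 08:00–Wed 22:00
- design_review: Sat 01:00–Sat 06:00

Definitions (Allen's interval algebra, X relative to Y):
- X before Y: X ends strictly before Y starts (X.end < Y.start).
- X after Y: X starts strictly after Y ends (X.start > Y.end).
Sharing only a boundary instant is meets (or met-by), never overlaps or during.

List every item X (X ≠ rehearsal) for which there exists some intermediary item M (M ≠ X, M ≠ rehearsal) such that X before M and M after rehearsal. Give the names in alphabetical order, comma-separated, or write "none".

Target rehearsal = [Thu 12:00, Sat 05:00].
Intermediaries M with M after rehearsal: none.
Union: none.

none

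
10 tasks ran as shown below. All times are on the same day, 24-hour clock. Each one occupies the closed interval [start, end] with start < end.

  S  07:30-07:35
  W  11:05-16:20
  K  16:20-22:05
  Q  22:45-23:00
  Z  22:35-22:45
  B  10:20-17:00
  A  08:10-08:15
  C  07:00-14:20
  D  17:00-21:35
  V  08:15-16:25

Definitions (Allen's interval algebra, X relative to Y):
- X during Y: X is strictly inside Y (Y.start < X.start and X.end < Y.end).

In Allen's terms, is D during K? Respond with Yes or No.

D = [17:00, 21:35], K = [16:20, 22:05].
Actual relation of D to K: during.
Asked whether 'during' holds → Yes.

Yes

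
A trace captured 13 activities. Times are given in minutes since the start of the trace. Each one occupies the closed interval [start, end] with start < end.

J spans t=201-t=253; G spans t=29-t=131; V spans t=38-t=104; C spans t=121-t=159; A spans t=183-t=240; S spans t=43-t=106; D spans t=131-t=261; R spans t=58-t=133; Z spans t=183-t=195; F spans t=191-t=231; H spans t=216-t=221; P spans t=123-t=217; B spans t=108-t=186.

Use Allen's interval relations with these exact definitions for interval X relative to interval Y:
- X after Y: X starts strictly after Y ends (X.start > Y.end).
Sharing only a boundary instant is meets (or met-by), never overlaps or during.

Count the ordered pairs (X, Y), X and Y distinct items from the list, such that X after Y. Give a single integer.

38

Checking all 156 ordered pairs for relation 'after'; matching pairs in alphabetical order:
(A, C): A after C ✓
(A, G): A after G ✓
(A, R): A after R ✓
(A, S): A after S ✓
(A, V): A after V ✓
(B, S): B after S ✓
(B, V): B after V ✓
(C, S): C after S ✓
(C, V): C after V ✓
(D, S): D after S ✓
(D, V): D after V ✓
(F, B): F after B ✓
(F, C): F after C ✓
(F, G): F after G ✓
(F, R): F after R ✓
(F, S): F after S ✓
(F, V): F after V ✓
(H, B): H after B ✓
(H, C): H after C ✓
(H, G): H after G ✓
(H, R): H after R ✓
(H, S): H after S ✓
(H, V): H after V ✓
(H, Z): H after Z ✓
... plus 14 further pairs not listed.
Count: 38.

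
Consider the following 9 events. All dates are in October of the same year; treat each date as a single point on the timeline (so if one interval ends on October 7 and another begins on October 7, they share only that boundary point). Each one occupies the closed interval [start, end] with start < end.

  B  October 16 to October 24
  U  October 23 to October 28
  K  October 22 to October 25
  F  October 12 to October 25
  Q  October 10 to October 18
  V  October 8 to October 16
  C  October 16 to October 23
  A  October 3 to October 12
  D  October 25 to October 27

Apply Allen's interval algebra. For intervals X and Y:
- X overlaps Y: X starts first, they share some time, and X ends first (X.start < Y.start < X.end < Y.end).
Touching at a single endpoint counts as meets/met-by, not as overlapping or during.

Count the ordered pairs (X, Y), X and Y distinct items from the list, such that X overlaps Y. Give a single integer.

12

Checking all 72 ordered pairs for relation 'overlaps'; matching pairs in alphabetical order:
(A, Q): A overlaps Q ✓
(A, V): A overlaps V ✓
(B, K): B overlaps K ✓
(B, U): B overlaps U ✓
(C, K): C overlaps K ✓
(F, U): F overlaps U ✓
(K, U): K overlaps U ✓
(Q, B): Q overlaps B ✓
(Q, C): Q overlaps C ✓
(Q, F): Q overlaps F ✓
(V, F): V overlaps F ✓
(V, Q): V overlaps Q ✓
Count: 12.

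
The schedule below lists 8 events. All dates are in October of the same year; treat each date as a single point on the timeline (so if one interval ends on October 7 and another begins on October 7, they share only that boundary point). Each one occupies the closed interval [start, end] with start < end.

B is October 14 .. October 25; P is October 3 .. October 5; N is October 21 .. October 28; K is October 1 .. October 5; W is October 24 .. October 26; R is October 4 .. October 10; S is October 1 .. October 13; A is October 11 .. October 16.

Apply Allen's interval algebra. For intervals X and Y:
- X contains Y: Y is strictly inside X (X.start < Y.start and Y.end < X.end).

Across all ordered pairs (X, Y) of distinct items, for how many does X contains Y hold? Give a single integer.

3

Checking all 56 ordered pairs for relation 'contains'; matching pairs in alphabetical order:
(N, W): N contains W ✓
(S, P): S contains P ✓
(S, R): S contains R ✓
Count: 3.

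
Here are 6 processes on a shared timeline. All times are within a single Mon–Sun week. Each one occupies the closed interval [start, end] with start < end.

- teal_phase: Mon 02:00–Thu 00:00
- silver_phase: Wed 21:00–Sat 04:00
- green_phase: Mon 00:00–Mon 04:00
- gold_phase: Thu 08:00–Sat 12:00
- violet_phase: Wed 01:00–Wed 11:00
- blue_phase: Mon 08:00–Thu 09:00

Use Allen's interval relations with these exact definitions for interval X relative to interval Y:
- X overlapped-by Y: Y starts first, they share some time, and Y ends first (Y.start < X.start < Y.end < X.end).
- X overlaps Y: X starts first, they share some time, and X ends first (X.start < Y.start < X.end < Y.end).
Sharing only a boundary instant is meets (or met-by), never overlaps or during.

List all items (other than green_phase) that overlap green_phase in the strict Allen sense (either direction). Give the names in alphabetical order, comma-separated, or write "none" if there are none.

teal_phase

Target green_phase = [Mon 00:00, Mon 04:00].
blue_phase [Mon 08:00, Thu 09:00] → after → no.
gold_phase [Thu 08:00, Sat 12:00] → after → no.
silver_phase [Wed 21:00, Sat 04:00] → after → no.
teal_phase [Mon 02:00, Thu 00:00] → overlapped-by → yes.
violet_phase [Wed 01:00, Wed 11:00] → after → no.
Result: teal_phase.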